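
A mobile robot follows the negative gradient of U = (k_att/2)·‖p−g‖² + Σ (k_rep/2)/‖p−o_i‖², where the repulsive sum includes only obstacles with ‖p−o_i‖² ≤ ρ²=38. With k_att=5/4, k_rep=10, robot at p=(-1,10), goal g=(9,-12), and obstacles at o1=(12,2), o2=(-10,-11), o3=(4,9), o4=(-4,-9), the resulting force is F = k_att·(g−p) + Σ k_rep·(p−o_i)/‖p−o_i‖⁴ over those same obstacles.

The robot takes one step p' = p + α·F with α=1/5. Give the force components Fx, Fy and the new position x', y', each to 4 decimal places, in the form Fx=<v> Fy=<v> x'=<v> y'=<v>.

Fx=12.4260 Fy=-27.4852 x'=1.4852 y'=4.5030

F_att = 5/4·(g−p) = 5/4·(10,-22) = (12.5000,-27.5000)
o1: d²=233 > ρ²=38 → inactive
o2: d²=522 > ρ²=38 → inactive
o3: d²=26 ≤ ρ²=38; F_rep = 10·(-5,1)/26² = (-0.0740,0.0148)
o4: d²=370 > ρ²=38 → inactive
F = F_att + ΣF_rep = (12.4260,-27.4852)
p' = p + 1/5·F = (1.4852,4.5030)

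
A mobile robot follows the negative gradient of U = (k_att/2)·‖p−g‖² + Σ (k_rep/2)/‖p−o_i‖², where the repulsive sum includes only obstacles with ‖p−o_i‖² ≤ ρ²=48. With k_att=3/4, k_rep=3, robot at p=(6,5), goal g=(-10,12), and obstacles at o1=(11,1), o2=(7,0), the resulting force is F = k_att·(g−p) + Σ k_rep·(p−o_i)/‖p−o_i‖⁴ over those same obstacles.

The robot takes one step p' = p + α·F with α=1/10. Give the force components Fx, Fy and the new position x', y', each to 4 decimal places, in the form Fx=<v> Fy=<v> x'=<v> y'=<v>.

Fx=-12.0134 Fy=5.2793 x'=4.7987 y'=5.5279

F_att = 3/4·(g−p) = 3/4·(-16,7) = (-12.0000,5.2500)
o1: d²=41 ≤ ρ²=48; F_rep = 3·(-5,4)/41² = (-0.0089,0.0071)
o2: d²=26 ≤ ρ²=48; F_rep = 3·(-1,5)/26² = (-0.0044,0.0222)
F = F_att + ΣF_rep = (-12.0134,5.2793)
p' = p + 1/10·F = (4.7987,5.5279)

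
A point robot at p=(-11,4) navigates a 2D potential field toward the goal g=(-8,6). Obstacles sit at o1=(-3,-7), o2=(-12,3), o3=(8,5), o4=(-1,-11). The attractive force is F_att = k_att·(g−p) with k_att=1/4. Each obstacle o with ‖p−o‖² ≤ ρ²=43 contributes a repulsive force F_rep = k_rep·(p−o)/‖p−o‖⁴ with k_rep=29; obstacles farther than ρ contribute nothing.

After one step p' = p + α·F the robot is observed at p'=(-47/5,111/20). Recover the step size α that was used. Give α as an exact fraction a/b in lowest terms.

α = 1/5

F_att = 1/4·(g−p) = 1/4·(3,2) = (0.7500,0.5000)
o1: d²=185 > ρ²=43 → inactive
o2: d²=2 ≤ ρ²=43; F_rep = 29·(1,1)/2² = (7.2500,7.2500)
o3: d²=362 > ρ²=43 → inactive
o4: d²=325 > ρ²=43 → inactive
F = F_att + ΣF_rep = (8.0000,7.7500)
Δp = p'−p = (1.6000,1.5500); α = Δx/Fx = (8/5) / (8) = 1/5
check: Δy/Fy = (31/20) / (31/4) = 1/5 ✓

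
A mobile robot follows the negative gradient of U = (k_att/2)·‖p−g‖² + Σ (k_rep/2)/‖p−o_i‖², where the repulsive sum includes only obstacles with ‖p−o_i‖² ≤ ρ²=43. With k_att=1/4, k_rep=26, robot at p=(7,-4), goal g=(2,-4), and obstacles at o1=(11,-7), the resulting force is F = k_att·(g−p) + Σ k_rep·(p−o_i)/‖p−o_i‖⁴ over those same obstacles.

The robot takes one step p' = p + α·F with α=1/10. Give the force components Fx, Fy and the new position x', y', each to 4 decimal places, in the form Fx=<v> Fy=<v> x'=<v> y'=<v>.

Fx=-1.4164 Fy=0.1248 x'=6.8584 y'=-3.9875

F_att = 1/4·(g−p) = 1/4·(-5,0) = (-1.2500,0.0000)
o1: d²=25 ≤ ρ²=43; F_rep = 26·(-4,3)/25² = (-0.1664,0.1248)
F = F_att + ΣF_rep = (-1.4164,0.1248)
p' = p + 1/10·F = (6.8584,-3.9875)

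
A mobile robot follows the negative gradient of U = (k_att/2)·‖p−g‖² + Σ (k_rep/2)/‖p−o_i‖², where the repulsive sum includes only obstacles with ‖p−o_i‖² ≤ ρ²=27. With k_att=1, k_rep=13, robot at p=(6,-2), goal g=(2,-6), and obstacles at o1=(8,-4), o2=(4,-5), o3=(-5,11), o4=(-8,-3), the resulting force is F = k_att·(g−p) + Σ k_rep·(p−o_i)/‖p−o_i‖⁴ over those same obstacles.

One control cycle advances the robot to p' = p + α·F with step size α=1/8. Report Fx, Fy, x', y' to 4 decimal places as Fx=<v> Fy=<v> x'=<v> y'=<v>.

F_att = 1·(g−p) = 1·(-4,-4) = (-4.0000,-4.0000)
o1: d²=8 ≤ ρ²=27; F_rep = 13·(-2,2)/8² = (-0.4062,0.4062)
o2: d²=13 ≤ ρ²=27; F_rep = 13·(2,3)/13² = (0.1538,0.2308)
o3: d²=290 > ρ²=27 → inactive
o4: d²=197 > ρ²=27 → inactive
F = F_att + ΣF_rep = (-4.2524,-3.3630)
p' = p + 1/8·F = (5.4684,-2.4204)

Fx=-4.2524 Fy=-3.3630 x'=5.4684 y'=-2.4204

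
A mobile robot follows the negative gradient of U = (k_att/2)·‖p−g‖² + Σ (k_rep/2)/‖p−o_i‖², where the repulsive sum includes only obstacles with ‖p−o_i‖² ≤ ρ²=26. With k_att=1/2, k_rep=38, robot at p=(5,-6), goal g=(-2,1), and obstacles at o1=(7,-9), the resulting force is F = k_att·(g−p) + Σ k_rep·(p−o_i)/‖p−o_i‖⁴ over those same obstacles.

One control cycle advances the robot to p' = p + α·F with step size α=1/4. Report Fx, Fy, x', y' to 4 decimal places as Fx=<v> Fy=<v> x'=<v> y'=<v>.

Fx=-3.9497 Fy=4.1746 x'=4.0126 y'=-4.9564

F_att = 1/2·(g−p) = 1/2·(-7,7) = (-3.5000,3.5000)
o1: d²=13 ≤ ρ²=26; F_rep = 38·(-2,3)/13² = (-0.4497,0.6746)
F = F_att + ΣF_rep = (-3.9497,4.1746)
p' = p + 1/4·F = (4.0126,-4.9564)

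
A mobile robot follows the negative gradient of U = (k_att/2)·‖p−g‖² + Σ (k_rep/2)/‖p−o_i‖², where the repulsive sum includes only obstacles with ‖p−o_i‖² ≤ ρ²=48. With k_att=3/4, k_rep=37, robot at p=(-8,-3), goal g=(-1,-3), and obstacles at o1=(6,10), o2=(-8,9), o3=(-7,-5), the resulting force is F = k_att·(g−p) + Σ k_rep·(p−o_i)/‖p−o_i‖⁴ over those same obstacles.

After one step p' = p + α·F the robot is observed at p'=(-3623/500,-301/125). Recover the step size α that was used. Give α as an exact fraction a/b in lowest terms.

F_att = 3/4·(g−p) = 3/4·(7,0) = (5.2500,0.0000)
o1: d²=365 > ρ²=48 → inactive
o2: d²=144 > ρ²=48 → inactive
o3: d²=5 ≤ ρ²=48; F_rep = 37·(-1,2)/5² = (-1.4800,2.9600)
F = F_att + ΣF_rep = (3.7700,2.9600)
Δp = p'−p = (0.7540,0.5920); α = Δx/Fx = (377/500) / (377/100) = 1/5
check: Δy/Fy = (74/125) / (74/25) = 1/5 ✓

α = 1/5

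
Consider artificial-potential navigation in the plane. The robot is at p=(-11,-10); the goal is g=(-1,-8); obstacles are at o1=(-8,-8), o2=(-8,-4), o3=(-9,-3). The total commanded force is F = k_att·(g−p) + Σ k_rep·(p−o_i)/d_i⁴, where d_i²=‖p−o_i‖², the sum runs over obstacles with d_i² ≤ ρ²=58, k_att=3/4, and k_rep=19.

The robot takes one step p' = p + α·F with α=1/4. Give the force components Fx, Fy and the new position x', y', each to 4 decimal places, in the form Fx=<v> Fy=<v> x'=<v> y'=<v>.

F_att = 3/4·(g−p) = 3/4·(10,2) = (7.5000,1.5000)
o1: d²=13 ≤ ρ²=58; F_rep = 19·(-3,-2)/13² = (-0.3373,-0.2249)
o2: d²=45 ≤ ρ²=58; F_rep = 19·(-3,-6)/45² = (-0.0281,-0.0563)
o3: d²=53 ≤ ρ²=58; F_rep = 19·(-2,-7)/53² = (-0.0135,-0.0473)
F = F_att + ΣF_rep = (7.1210,1.1715)
p' = p + 1/4·F = (-9.2197,-9.7071)

Fx=7.1210 Fy=1.1715 x'=-9.2197 y'=-9.7071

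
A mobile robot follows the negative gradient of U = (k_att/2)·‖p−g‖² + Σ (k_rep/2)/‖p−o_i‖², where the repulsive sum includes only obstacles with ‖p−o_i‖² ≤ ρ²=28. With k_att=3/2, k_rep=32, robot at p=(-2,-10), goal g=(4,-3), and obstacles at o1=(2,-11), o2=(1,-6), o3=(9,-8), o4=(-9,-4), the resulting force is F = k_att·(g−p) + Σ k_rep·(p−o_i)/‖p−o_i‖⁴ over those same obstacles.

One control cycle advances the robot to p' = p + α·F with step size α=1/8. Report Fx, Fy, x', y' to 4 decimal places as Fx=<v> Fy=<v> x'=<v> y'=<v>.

F_att = 3/2·(g−p) = 3/2·(6,7) = (9.0000,10.5000)
o1: d²=17 ≤ ρ²=28; F_rep = 32·(-4,1)/17² = (-0.4429,0.1107)
o2: d²=25 ≤ ρ²=28; F_rep = 32·(-3,-4)/25² = (-0.1536,-0.2048)
o3: d²=125 > ρ²=28 → inactive
o4: d²=85 > ρ²=28 → inactive
F = F_att + ΣF_rep = (8.4035,10.4059)
p' = p + 1/8·F = (-0.9496,-8.6993)

Fx=8.4035 Fy=10.4059 x'=-0.9496 y'=-8.6993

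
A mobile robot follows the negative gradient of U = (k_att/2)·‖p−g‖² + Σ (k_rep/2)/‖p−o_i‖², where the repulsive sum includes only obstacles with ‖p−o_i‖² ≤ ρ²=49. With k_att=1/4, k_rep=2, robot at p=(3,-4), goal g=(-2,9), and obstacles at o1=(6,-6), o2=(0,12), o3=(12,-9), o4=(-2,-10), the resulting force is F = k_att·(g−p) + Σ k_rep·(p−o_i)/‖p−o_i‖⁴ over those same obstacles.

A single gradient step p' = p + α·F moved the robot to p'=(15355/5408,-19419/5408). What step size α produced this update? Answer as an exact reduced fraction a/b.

α = 1/8

F_att = 1/4·(g−p) = 1/4·(-5,13) = (-1.2500,3.2500)
o1: d²=13 ≤ ρ²=49; F_rep = 2·(-3,2)/13² = (-0.0355,0.0237)
o2: d²=265 > ρ²=49 → inactive
o3: d²=106 > ρ²=49 → inactive
o4: d²=61 > ρ²=49 → inactive
F = F_att + ΣF_rep = (-1.2855,3.2737)
Δp = p'−p = (-0.1607,0.4092); α = Δx/Fx = (-869/5408) / (-869/676) = 1/8
check: Δy/Fy = (2213/5408) / (2213/676) = 1/8 ✓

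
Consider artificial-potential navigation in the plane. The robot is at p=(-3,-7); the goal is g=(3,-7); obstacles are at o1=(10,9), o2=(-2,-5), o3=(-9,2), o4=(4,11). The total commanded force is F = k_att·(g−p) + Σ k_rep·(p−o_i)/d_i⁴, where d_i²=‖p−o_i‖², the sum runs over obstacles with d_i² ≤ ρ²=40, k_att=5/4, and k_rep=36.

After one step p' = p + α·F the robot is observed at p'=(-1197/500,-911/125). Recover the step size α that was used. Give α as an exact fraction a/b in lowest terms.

α = 1/10

F_att = 5/4·(g−p) = 5/4·(6,0) = (7.5000,0.0000)
o1: d²=425 > ρ²=40 → inactive
o2: d²=5 ≤ ρ²=40; F_rep = 36·(-1,-2)/5² = (-1.4400,-2.8800)
o3: d²=117 > ρ²=40 → inactive
o4: d²=373 > ρ²=40 → inactive
F = F_att + ΣF_rep = (6.0600,-2.8800)
Δp = p'−p = (0.6060,-0.2880); α = Δx/Fx = (303/500) / (303/50) = 1/10
check: Δy/Fy = (-36/125) / (-72/25) = 1/10 ✓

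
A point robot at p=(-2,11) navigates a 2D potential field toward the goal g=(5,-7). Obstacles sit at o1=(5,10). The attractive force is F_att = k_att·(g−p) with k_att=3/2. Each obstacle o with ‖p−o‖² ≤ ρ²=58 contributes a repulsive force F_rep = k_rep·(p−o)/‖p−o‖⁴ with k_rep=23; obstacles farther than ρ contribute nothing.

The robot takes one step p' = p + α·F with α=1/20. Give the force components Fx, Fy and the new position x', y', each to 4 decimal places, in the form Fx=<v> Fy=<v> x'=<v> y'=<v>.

F_att = 3/2·(g−p) = 3/2·(7,-18) = (10.5000,-27.0000)
o1: d²=50 ≤ ρ²=58; F_rep = 23·(-7,1)/50² = (-0.0644,0.0092)
F = F_att + ΣF_rep = (10.4356,-26.9908)
p' = p + 1/20·F = (-1.4782,9.6505)

Fx=10.4356 Fy=-26.9908 x'=-1.4782 y'=9.6505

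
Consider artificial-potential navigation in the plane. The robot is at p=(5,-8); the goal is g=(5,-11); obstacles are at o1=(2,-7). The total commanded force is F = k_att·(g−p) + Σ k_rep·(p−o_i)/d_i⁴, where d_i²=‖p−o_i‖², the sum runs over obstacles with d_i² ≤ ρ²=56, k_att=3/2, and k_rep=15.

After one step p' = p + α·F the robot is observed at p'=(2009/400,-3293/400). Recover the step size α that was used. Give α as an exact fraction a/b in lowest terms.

F_att = 3/2·(g−p) = 3/2·(0,-3) = (0.0000,-4.5000)
o1: d²=10 ≤ ρ²=56; F_rep = 15·(3,-1)/10² = (0.4500,-0.1500)
F = F_att + ΣF_rep = (0.4500,-4.6500)
Δp = p'−p = (0.0225,-0.2325); α = Δx/Fx = (9/400) / (9/20) = 1/20
check: Δy/Fy = (-93/400) / (-93/20) = 1/20 ✓

α = 1/20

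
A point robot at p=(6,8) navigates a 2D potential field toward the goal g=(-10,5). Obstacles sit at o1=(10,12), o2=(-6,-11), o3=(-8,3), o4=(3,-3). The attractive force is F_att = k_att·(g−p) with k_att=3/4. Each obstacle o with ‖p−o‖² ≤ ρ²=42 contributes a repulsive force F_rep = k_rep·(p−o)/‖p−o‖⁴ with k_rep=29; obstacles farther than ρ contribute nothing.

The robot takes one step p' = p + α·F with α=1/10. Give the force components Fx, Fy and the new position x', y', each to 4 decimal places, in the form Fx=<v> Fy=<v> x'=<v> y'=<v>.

Fx=-12.1133 Fy=-2.3633 x'=4.7887 y'=7.7637

F_att = 3/4·(g−p) = 3/4·(-16,-3) = (-12.0000,-2.2500)
o1: d²=32 ≤ ρ²=42; F_rep = 29·(-4,-4)/32² = (-0.1133,-0.1133)
o2: d²=505 > ρ²=42 → inactive
o3: d²=221 > ρ²=42 → inactive
o4: d²=130 > ρ²=42 → inactive
F = F_att + ΣF_rep = (-12.1133,-2.3633)
p' = p + 1/10·F = (4.7887,7.7637)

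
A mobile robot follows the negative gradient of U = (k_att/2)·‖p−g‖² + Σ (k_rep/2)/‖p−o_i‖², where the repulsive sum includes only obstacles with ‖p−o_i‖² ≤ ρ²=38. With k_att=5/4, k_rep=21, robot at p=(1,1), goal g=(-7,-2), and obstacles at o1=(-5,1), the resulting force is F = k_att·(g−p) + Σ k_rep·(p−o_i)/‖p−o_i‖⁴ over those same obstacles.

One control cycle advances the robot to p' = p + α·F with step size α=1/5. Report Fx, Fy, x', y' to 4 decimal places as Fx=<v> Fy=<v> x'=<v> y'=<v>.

Fx=-9.9028 Fy=-3.7500 x'=-0.9806 y'=0.2500

F_att = 5/4·(g−p) = 5/4·(-8,-3) = (-10.0000,-3.7500)
o1: d²=36 ≤ ρ²=38; F_rep = 21·(6,0)/36² = (0.0972,0.0000)
F = F_att + ΣF_rep = (-9.9028,-3.7500)
p' = p + 1/5·F = (-0.9806,0.2500)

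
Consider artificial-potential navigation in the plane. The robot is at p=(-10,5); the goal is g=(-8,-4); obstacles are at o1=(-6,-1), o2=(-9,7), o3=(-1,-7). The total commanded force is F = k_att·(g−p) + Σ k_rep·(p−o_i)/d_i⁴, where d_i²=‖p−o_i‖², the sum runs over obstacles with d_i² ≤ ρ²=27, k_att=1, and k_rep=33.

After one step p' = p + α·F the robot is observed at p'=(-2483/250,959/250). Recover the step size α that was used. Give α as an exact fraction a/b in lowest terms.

α = 1/10

F_att = 1·(g−p) = 1·(2,-9) = (2.0000,-9.0000)
o1: d²=52 > ρ²=27 → inactive
o2: d²=5 ≤ ρ²=27; F_rep = 33·(-1,-2)/5² = (-1.3200,-2.6400)
o3: d²=225 > ρ²=27 → inactive
F = F_att + ΣF_rep = (0.6800,-11.6400)
Δp = p'−p = (0.0680,-1.1640); α = Δx/Fx = (17/250) / (17/25) = 1/10
check: Δy/Fy = (-291/250) / (-291/25) = 1/10 ✓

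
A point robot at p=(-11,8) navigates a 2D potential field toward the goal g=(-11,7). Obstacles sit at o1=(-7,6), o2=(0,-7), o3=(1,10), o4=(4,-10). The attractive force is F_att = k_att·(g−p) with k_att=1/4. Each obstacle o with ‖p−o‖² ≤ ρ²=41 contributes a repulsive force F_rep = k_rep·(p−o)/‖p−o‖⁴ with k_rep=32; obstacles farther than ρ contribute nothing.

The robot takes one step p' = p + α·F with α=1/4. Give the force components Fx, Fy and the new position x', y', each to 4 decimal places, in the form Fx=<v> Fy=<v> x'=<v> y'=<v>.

Fx=-0.3200 Fy=-0.0900 x'=-11.0800 y'=7.9775

F_att = 1/4·(g−p) = 1/4·(0,-1) = (0.0000,-0.2500)
o1: d²=20 ≤ ρ²=41; F_rep = 32·(-4,2)/20² = (-0.3200,0.1600)
o2: d²=346 > ρ²=41 → inactive
o3: d²=148 > ρ²=41 → inactive
o4: d²=549 > ρ²=41 → inactive
F = F_att + ΣF_rep = (-0.3200,-0.0900)
p' = p + 1/4·F = (-11.0800,7.9775)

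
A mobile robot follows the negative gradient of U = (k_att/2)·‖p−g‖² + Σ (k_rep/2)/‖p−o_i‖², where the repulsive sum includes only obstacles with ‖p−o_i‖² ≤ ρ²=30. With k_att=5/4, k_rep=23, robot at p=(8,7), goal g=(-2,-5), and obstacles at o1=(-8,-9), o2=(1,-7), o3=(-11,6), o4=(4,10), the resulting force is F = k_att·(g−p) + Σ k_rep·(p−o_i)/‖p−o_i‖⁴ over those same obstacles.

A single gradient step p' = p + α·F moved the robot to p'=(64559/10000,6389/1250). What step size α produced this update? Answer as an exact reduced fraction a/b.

F_att = 5/4·(g−p) = 5/4·(-10,-12) = (-12.5000,-15.0000)
o1: d²=512 > ρ²=30 → inactive
o2: d²=245 > ρ²=30 → inactive
o3: d²=362 > ρ²=30 → inactive
o4: d²=25 ≤ ρ²=30; F_rep = 23·(4,-3)/25² = (0.1472,-0.1104)
F = F_att + ΣF_rep = (-12.3528,-15.1104)
Δp = p'−p = (-1.5441,-1.8888); α = Δx/Fx = (-15441/10000) / (-15441/1250) = 1/8
check: Δy/Fy = (-2361/1250) / (-9444/625) = 1/8 ✓

α = 1/8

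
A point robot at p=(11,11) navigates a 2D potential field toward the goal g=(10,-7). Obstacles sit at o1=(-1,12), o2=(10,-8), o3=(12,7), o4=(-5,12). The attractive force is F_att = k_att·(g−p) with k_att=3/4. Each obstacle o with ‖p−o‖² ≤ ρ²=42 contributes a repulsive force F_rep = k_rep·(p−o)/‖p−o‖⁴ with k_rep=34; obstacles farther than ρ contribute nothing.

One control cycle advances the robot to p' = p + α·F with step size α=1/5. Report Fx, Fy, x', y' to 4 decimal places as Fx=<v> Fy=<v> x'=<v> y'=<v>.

F_att = 3/4·(g−p) = 3/4·(-1,-18) = (-0.7500,-13.5000)
o1: d²=145 > ρ²=42 → inactive
o2: d²=362 > ρ²=42 → inactive
o3: d²=17 ≤ ρ²=42; F_rep = 34·(-1,4)/17² = (-0.1176,0.4706)
o4: d²=257 > ρ²=42 → inactive
F = F_att + ΣF_rep = (-0.8676,-13.0294)
p' = p + 1/5·F = (10.8265,8.3941)

Fx=-0.8676 Fy=-13.0294 x'=10.8265 y'=8.3941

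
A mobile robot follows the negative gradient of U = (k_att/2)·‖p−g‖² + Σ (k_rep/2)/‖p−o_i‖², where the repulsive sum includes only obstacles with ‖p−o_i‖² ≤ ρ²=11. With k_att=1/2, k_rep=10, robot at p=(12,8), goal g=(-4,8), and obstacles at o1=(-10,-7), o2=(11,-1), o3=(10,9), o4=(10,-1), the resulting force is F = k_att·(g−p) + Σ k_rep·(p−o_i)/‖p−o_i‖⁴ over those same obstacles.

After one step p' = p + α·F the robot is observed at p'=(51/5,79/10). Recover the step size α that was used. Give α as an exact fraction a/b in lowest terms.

F_att = 1/2·(g−p) = 1/2·(-16,0) = (-8.0000,0.0000)
o1: d²=709 > ρ²=11 → inactive
o2: d²=82 > ρ²=11 → inactive
o3: d²=5 ≤ ρ²=11; F_rep = 10·(2,-1)/5² = (0.8000,-0.4000)
o4: d²=85 > ρ²=11 → inactive
F = F_att + ΣF_rep = (-7.2000,-0.4000)
Δp = p'−p = (-1.8000,-0.1000); α = Δx/Fx = (-9/5) / (-36/5) = 1/4
check: Δy/Fy = (-1/10) / (-2/5) = 1/4 ✓

α = 1/4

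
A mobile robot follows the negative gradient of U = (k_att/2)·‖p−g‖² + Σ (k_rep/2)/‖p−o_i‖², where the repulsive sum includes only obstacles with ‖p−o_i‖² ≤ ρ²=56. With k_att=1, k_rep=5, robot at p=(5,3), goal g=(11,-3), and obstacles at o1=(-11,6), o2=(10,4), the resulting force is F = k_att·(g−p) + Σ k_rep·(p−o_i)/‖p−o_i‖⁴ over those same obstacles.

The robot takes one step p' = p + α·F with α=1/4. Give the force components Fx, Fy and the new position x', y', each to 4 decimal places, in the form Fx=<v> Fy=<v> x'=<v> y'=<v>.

Fx=5.9630 Fy=-6.0074 x'=6.4908 y'=1.4982

F_att = 1·(g−p) = 1·(6,-6) = (6.0000,-6.0000)
o1: d²=265 > ρ²=56 → inactive
o2: d²=26 ≤ ρ²=56; F_rep = 5·(-5,-1)/26² = (-0.0370,-0.0074)
F = F_att + ΣF_rep = (5.9630,-6.0074)
p' = p + 1/4·F = (6.4908,1.4982)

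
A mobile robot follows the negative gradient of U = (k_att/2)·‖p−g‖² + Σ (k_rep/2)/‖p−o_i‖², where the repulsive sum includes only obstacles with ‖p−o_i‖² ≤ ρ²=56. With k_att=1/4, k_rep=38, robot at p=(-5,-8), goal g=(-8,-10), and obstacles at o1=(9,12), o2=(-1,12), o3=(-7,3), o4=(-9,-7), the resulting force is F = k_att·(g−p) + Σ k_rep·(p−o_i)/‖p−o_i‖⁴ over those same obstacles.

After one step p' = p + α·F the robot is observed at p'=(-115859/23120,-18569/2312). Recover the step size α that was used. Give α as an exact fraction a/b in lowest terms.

α = 1/20

F_att = 1/4·(g−p) = 1/4·(-3,-2) = (-0.7500,-0.5000)
o1: d²=596 > ρ²=56 → inactive
o2: d²=416 > ρ²=56 → inactive
o3: d²=125 > ρ²=56 → inactive
o4: d²=17 ≤ ρ²=56; F_rep = 38·(4,-1)/17² = (0.5260,-0.1315)
F = F_att + ΣF_rep = (-0.2240,-0.6315)
Δp = p'−p = (-0.0112,-0.0316); α = Δx/Fx = (-259/23120) / (-259/1156) = 1/20
check: Δy/Fy = (-73/2312) / (-365/578) = 1/20 ✓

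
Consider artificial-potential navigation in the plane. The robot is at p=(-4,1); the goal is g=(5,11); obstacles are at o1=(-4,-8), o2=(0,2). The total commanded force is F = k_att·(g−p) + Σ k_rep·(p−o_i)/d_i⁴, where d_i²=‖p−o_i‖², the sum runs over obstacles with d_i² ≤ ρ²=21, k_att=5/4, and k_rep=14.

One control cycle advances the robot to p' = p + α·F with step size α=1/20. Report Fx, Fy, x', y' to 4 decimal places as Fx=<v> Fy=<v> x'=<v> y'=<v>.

F_att = 5/4·(g−p) = 5/4·(9,10) = (11.2500,12.5000)
o1: d²=81 > ρ²=21 → inactive
o2: d²=17 ≤ ρ²=21; F_rep = 14·(-4,-1)/17² = (-0.1938,-0.0484)
F = F_att + ΣF_rep = (11.0562,12.4516)
p' = p + 1/20·F = (-3.4472,1.6226)

Fx=11.0562 Fy=12.4516 x'=-3.4472 y'=1.6226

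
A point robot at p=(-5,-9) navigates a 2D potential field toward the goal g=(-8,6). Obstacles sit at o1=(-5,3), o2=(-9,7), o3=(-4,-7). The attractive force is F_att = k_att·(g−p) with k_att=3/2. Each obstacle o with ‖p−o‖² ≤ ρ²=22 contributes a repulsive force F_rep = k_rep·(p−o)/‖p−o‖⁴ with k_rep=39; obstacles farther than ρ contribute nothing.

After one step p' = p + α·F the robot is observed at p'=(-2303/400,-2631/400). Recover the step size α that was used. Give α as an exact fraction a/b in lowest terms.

α = 1/8

F_att = 3/2·(g−p) = 3/2·(-3,15) = (-4.5000,22.5000)
o1: d²=144 > ρ²=22 → inactive
o2: d²=272 > ρ²=22 → inactive
o3: d²=5 ≤ ρ²=22; F_rep = 39·(-1,-2)/5² = (-1.5600,-3.1200)
F = F_att + ΣF_rep = (-6.0600,19.3800)
Δp = p'−p = (-0.7575,2.4225); α = Δx/Fx = (-303/400) / (-303/50) = 1/8
check: Δy/Fy = (969/400) / (969/50) = 1/8 ✓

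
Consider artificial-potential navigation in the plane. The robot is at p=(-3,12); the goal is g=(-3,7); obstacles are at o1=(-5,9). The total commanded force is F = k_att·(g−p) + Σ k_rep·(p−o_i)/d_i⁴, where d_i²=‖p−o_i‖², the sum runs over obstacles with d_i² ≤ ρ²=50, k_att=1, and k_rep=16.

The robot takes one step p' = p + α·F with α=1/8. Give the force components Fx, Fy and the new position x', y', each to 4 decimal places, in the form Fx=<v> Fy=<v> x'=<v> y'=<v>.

F_att = 1·(g−p) = 1·(0,-5) = (0.0000,-5.0000)
o1: d²=13 ≤ ρ²=50; F_rep = 16·(2,3)/13² = (0.1893,0.2840)
F = F_att + ΣF_rep = (0.1893,-4.7160)
p' = p + 1/8·F = (-2.9763,11.4105)

Fx=0.1893 Fy=-4.7160 x'=-2.9763 y'=11.4105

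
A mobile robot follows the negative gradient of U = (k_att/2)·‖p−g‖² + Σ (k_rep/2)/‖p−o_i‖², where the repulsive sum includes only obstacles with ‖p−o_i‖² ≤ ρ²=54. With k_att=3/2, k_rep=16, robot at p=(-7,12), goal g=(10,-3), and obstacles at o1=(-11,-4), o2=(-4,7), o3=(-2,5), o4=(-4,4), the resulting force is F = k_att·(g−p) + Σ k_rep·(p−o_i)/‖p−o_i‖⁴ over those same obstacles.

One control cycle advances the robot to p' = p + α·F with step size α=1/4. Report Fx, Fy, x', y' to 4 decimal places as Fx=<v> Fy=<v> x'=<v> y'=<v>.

F_att = 3/2·(g−p) = 3/2·(17,-15) = (25.5000,-22.5000)
o1: d²=272 > ρ²=54 → inactive
o2: d²=34 ≤ ρ²=54; F_rep = 16·(-3,5)/34² = (-0.0415,0.0692)
o3: d²=74 > ρ²=54 → inactive
o4: d²=73 > ρ²=54 → inactive
F = F_att + ΣF_rep = (25.4585,-22.4308)
p' = p + 1/4·F = (-0.6354,6.3923)

Fx=25.4585 Fy=-22.4308 x'=-0.6354 y'=6.3923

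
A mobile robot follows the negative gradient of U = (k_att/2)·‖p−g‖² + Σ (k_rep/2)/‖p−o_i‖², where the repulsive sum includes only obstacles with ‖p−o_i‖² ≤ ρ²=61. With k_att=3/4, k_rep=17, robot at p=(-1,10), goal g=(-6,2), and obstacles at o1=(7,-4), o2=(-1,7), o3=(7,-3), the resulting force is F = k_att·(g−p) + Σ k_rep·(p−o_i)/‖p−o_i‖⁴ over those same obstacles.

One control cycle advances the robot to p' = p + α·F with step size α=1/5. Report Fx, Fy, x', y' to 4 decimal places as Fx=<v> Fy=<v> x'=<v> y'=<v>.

Fx=-3.7500 Fy=-5.3704 x'=-1.7500 y'=8.9259

F_att = 3/4·(g−p) = 3/4·(-5,-8) = (-3.7500,-6.0000)
o1: d²=260 > ρ²=61 → inactive
o2: d²=9 ≤ ρ²=61; F_rep = 17·(0,3)/9² = (0.0000,0.6296)
o3: d²=233 > ρ²=61 → inactive
F = F_att + ΣF_rep = (-3.7500,-5.3704)
p' = p + 1/5·F = (-1.7500,8.9259)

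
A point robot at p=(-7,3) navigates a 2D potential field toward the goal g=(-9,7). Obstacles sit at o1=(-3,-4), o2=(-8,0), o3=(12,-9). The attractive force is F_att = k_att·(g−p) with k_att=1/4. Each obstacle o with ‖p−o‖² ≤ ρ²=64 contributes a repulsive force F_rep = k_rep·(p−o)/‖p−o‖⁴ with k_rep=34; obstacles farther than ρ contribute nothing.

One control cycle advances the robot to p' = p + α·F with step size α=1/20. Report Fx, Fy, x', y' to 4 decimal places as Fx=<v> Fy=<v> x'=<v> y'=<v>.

F_att = 1/4·(g−p) = 1/4·(-2,4) = (-0.5000,1.0000)
o1: d²=65 > ρ²=64 → inactive
o2: d²=10 ≤ ρ²=64; F_rep = 34·(1,3)/10² = (0.3400,1.0200)
o3: d²=505 > ρ²=64 → inactive
F = F_att + ΣF_rep = (-0.1600,2.0200)
p' = p + 1/20·F = (-7.0080,3.1010)

Fx=-0.1600 Fy=2.0200 x'=-7.0080 y'=3.1010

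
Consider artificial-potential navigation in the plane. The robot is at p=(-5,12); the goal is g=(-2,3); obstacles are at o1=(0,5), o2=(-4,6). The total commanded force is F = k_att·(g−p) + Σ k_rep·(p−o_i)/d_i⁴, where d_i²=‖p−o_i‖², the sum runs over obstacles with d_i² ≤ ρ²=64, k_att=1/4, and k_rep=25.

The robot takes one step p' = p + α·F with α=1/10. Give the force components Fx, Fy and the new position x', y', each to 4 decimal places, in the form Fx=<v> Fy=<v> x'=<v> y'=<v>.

Fx=0.7317 Fy=-2.1404 x'=-4.9268 y'=11.7860

F_att = 1/4·(g−p) = 1/4·(3,-9) = (0.7500,-2.2500)
o1: d²=74 > ρ²=64 → inactive
o2: d²=37 ≤ ρ²=64; F_rep = 25·(-1,6)/37² = (-0.0183,0.1096)
F = F_att + ΣF_rep = (0.7317,-2.1404)
p' = p + 1/10·F = (-4.9268,11.7860)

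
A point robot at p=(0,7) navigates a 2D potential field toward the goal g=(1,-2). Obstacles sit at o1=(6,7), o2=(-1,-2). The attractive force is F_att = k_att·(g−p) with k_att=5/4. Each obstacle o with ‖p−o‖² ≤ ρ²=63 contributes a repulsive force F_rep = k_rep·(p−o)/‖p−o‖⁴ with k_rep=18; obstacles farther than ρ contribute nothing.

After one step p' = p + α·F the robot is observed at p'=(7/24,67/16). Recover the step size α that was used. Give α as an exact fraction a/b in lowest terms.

F_att = 5/4·(g−p) = 5/4·(1,-9) = (1.2500,-11.2500)
o1: d²=36 ≤ ρ²=63; F_rep = 18·(-6,0)/36² = (-0.0833,0.0000)
o2: d²=82 > ρ²=63 → inactive
F = F_att + ΣF_rep = (1.1667,-11.2500)
Δp = p'−p = (0.2917,-2.8125); α = Δx/Fx = (7/24) / (7/6) = 1/4
check: Δy/Fy = (-45/16) / (-45/4) = 1/4 ✓

α = 1/4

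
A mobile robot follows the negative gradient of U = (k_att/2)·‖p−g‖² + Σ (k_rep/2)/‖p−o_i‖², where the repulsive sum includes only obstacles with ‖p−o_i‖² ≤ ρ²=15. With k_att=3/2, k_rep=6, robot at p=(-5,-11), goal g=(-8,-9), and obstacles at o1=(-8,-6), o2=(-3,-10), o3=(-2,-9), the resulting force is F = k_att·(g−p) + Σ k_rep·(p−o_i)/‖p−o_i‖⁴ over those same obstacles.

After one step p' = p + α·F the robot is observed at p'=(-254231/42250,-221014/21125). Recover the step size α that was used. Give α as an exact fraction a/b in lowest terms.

F_att = 3/2·(g−p) = 3/2·(-3,2) = (-4.5000,3.0000)
o1: d²=34 > ρ²=15 → inactive
o2: d²=5 ≤ ρ²=15; F_rep = 6·(-2,-1)/5² = (-0.4800,-0.2400)
o3: d²=13 ≤ ρ²=15; F_rep = 6·(-3,-2)/13² = (-0.1065,-0.0710)
F = F_att + ΣF_rep = (-5.0865,2.6890)
Δp = p'−p = (-1.0173,0.5378); α = Δx/Fx = (-42981/42250) / (-42981/8450) = 1/5
check: Δy/Fy = (11361/21125) / (11361/4225) = 1/5 ✓

α = 1/5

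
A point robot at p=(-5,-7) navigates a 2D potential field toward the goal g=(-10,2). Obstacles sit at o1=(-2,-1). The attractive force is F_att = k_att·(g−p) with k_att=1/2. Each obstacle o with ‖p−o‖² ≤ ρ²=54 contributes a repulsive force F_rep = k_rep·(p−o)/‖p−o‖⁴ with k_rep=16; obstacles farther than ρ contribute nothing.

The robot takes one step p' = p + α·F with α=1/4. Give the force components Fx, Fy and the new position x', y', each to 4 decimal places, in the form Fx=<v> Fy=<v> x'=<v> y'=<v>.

Fx=-2.5237 Fy=4.4526 x'=-5.6309 y'=-5.8869

F_att = 1/2·(g−p) = 1/2·(-5,9) = (-2.5000,4.5000)
o1: d²=45 ≤ ρ²=54; F_rep = 16·(-3,-6)/45² = (-0.0237,-0.0474)
F = F_att + ΣF_rep = (-2.5237,4.4526)
p' = p + 1/4·F = (-5.6309,-5.8869)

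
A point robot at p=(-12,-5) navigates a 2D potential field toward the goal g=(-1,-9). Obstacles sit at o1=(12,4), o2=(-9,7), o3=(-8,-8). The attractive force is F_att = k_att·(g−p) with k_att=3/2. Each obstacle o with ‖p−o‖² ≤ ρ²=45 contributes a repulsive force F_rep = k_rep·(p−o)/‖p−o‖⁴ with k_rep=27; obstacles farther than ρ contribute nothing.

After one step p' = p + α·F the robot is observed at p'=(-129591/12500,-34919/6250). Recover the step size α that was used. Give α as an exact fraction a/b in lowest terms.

F_att = 3/2·(g−p) = 3/2·(11,-4) = (16.5000,-6.0000)
o1: d²=657 > ρ²=45 → inactive
o2: d²=153 > ρ²=45 → inactive
o3: d²=25 ≤ ρ²=45; F_rep = 27·(-4,3)/25² = (-0.1728,0.1296)
F = F_att + ΣF_rep = (16.3272,-5.8704)
Δp = p'−p = (1.6327,-0.5870); α = Δx/Fx = (20409/12500) / (20409/1250) = 1/10
check: Δy/Fy = (-3669/6250) / (-3669/625) = 1/10 ✓

α = 1/10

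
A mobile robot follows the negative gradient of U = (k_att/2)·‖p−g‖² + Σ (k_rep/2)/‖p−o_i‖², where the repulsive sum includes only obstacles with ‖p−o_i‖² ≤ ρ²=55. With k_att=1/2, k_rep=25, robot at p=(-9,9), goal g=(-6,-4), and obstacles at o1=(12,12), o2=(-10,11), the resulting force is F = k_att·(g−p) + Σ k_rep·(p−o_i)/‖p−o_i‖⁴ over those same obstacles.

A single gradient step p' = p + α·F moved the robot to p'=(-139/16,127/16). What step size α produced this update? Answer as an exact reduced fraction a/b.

α = 1/8

F_att = 1/2·(g−p) = 1/2·(3,-13) = (1.5000,-6.5000)
o1: d²=450 > ρ²=55 → inactive
o2: d²=5 ≤ ρ²=55; F_rep = 25·(1,-2)/5² = (1.0000,-2.0000)
F = F_att + ΣF_rep = (2.5000,-8.5000)
Δp = p'−p = (0.3125,-1.0625); α = Δx/Fx = (5/16) / (5/2) = 1/8
check: Δy/Fy = (-17/16) / (-17/2) = 1/8 ✓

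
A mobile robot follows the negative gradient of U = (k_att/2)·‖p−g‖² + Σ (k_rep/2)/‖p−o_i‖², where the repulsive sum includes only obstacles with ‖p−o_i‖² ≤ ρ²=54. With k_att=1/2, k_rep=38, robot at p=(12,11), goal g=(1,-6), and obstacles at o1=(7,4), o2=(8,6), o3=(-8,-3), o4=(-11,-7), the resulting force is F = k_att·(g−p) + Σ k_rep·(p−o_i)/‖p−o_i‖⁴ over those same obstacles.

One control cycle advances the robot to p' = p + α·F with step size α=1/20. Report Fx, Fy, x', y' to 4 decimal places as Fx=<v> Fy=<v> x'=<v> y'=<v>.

F_att = 1/2·(g−p) = 1/2·(-11,-17) = (-5.5000,-8.5000)
o1: d²=74 > ρ²=54 → inactive
o2: d²=41 ≤ ρ²=54; F_rep = 38·(4,5)/41² = (0.0904,0.1130)
o3: d²=596 > ρ²=54 → inactive
o4: d²=853 > ρ²=54 → inactive
F = F_att + ΣF_rep = (-5.4096,-8.3870)
p' = p + 1/20·F = (11.7295,10.5807)

Fx=-5.4096 Fy=-8.3870 x'=11.7295 y'=10.5807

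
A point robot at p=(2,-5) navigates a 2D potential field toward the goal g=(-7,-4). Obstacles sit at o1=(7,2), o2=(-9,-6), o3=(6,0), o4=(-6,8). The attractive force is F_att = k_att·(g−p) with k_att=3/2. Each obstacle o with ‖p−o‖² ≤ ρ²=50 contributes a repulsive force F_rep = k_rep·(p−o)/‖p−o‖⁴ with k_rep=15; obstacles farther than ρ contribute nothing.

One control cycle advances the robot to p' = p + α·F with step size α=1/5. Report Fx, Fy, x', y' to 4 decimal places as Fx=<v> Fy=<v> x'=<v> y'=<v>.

F_att = 3/2·(g−p) = 3/2·(-9,1) = (-13.5000,1.5000)
o1: d²=74 > ρ²=50 → inactive
o2: d²=122 > ρ²=50 → inactive
o3: d²=41 ≤ ρ²=50; F_rep = 15·(-4,-5)/41² = (-0.0357,-0.0446)
o4: d²=233 > ρ²=50 → inactive
F = F_att + ΣF_rep = (-13.5357,1.4554)
p' = p + 1/5·F = (-0.7071,-4.7089)

Fx=-13.5357 Fy=1.4554 x'=-0.7071 y'=-4.7089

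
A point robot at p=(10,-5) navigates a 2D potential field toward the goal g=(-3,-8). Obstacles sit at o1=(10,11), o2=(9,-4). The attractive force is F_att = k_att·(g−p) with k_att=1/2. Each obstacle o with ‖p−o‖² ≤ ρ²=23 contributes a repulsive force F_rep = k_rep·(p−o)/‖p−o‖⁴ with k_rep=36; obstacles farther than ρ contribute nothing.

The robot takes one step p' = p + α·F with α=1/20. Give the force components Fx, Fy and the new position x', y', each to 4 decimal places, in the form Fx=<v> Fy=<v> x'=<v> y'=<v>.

Fx=2.5000 Fy=-10.5000 x'=10.1250 y'=-5.5250

F_att = 1/2·(g−p) = 1/2·(-13,-3) = (-6.5000,-1.5000)
o1: d²=256 > ρ²=23 → inactive
o2: d²=2 ≤ ρ²=23; F_rep = 36·(1,-1)/2² = (9.0000,-9.0000)
F = F_att + ΣF_rep = (2.5000,-10.5000)
p' = p + 1/20·F = (10.1250,-5.5250)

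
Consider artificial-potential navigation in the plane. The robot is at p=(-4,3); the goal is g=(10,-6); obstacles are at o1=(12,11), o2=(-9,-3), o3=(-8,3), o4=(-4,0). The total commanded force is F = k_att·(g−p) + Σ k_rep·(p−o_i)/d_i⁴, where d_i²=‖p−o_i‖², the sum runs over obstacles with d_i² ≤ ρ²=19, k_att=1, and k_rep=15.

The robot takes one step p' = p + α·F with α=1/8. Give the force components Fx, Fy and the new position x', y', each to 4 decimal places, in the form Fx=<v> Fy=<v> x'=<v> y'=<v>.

Fx=14.2344 Fy=-8.4444 x'=-2.2207 y'=1.9444

F_att = 1·(g−p) = 1·(14,-9) = (14.0000,-9.0000)
o1: d²=320 > ρ²=19 → inactive
o2: d²=61 > ρ²=19 → inactive
o3: d²=16 ≤ ρ²=19; F_rep = 15·(4,0)/16² = (0.2344,0.0000)
o4: d²=9 ≤ ρ²=19; F_rep = 15·(0,3)/9² = (0.0000,0.5556)
F = F_att + ΣF_rep = (14.2344,-8.4444)
p' = p + 1/8·F = (-2.2207,1.9444)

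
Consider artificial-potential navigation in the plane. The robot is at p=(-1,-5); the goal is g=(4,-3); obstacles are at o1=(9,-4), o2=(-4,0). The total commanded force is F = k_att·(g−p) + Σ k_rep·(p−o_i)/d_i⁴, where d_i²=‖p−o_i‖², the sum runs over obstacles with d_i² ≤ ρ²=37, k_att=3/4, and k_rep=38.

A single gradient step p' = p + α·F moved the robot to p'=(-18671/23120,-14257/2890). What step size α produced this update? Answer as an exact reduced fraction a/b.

α = 1/20

F_att = 3/4·(g−p) = 3/4·(5,2) = (3.7500,1.5000)
o1: d²=101 > ρ²=37 → inactive
o2: d²=34 ≤ ρ²=37; F_rep = 38·(3,-5)/34² = (0.0986,-0.1644)
F = F_att + ΣF_rep = (3.8486,1.3356)
Δp = p'−p = (0.1924,0.0668); α = Δx/Fx = (4449/23120) / (4449/1156) = 1/20
check: Δy/Fy = (193/2890) / (386/289) = 1/20 ✓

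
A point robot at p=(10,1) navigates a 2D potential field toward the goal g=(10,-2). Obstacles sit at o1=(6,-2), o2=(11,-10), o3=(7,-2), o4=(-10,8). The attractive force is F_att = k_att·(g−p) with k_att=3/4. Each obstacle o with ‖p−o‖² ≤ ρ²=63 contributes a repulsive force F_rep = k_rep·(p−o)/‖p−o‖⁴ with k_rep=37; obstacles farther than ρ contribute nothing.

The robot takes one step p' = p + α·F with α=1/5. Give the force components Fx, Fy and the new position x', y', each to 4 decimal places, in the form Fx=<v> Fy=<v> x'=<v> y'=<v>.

F_att = 3/4·(g−p) = 3/4·(0,-3) = (0.0000,-2.2500)
o1: d²=25 ≤ ρ²=63; F_rep = 37·(4,3)/25² = (0.2368,0.1776)
o2: d²=122 > ρ²=63 → inactive
o3: d²=18 ≤ ρ²=63; F_rep = 37·(3,3)/18² = (0.3426,0.3426)
o4: d²=449 > ρ²=63 → inactive
F = F_att + ΣF_rep = (0.5794,-1.7298)
p' = p + 1/5·F = (10.1159,0.6540)

Fx=0.5794 Fy=-1.7298 x'=10.1159 y'=0.6540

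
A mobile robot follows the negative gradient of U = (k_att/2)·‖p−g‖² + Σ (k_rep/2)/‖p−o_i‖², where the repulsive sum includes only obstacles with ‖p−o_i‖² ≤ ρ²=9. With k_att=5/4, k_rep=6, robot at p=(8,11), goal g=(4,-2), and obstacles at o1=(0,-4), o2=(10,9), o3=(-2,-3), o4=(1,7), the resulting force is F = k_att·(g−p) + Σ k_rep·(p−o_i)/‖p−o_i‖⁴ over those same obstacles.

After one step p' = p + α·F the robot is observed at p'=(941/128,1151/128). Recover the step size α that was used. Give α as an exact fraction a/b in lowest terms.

α = 1/8

F_att = 5/4·(g−p) = 5/4·(-4,-13) = (-5.0000,-16.2500)
o1: d²=289 > ρ²=9 → inactive
o2: d²=8 ≤ ρ²=9; F_rep = 6·(-2,2)/8² = (-0.1875,0.1875)
o3: d²=296 > ρ²=9 → inactive
o4: d²=65 > ρ²=9 → inactive
F = F_att + ΣF_rep = (-5.1875,-16.0625)
Δp = p'−p = (-0.6484,-2.0078); α = Δx/Fx = (-83/128) / (-83/16) = 1/8
check: Δy/Fy = (-257/128) / (-257/16) = 1/8 ✓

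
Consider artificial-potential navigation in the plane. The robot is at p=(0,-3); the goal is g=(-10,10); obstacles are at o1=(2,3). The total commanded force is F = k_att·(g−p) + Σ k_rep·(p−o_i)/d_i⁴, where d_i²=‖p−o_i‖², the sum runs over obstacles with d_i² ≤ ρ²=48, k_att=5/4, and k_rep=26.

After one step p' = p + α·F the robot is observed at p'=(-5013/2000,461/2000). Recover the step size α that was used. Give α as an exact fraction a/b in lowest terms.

F_att = 5/4·(g−p) = 5/4·(-10,13) = (-12.5000,16.2500)
o1: d²=40 ≤ ρ²=48; F_rep = 26·(-2,-6)/40² = (-0.0325,-0.0975)
F = F_att + ΣF_rep = (-12.5325,16.1525)
Δp = p'−p = (-2.5065,3.2305); α = Δx/Fx = (-5013/2000) / (-5013/400) = 1/5
check: Δy/Fy = (6461/2000) / (6461/400) = 1/5 ✓

α = 1/5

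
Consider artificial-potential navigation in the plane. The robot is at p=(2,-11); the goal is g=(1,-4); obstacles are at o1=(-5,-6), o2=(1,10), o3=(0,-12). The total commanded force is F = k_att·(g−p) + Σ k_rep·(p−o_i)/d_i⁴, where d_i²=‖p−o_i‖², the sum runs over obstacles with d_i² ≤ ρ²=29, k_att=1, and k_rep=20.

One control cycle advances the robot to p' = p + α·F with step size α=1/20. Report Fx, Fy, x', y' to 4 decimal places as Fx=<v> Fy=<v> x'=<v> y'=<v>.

F_att = 1·(g−p) = 1·(-1,7) = (-1.0000,7.0000)
o1: d²=74 > ρ²=29 → inactive
o2: d²=442 > ρ²=29 → inactive
o3: d²=5 ≤ ρ²=29; F_rep = 20·(2,1)/5² = (1.6000,0.8000)
F = F_att + ΣF_rep = (0.6000,7.8000)
p' = p + 1/20·F = (2.0300,-10.6100)

Fx=0.6000 Fy=7.8000 x'=2.0300 y'=-10.6100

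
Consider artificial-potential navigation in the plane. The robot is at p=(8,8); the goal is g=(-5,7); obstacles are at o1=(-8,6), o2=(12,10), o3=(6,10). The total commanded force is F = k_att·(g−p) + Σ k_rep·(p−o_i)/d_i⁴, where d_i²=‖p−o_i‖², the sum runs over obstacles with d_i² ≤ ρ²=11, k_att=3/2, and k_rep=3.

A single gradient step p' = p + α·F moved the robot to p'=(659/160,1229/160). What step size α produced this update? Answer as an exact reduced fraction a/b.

F_att = 3/2·(g−p) = 3/2·(-13,-1) = (-19.5000,-1.5000)
o1: d²=260 > ρ²=11 → inactive
o2: d²=20 > ρ²=11 → inactive
o3: d²=8 ≤ ρ²=11; F_rep = 3·(2,-2)/8² = (0.0938,-0.0938)
F = F_att + ΣF_rep = (-19.4062,-1.5938)
Δp = p'−p = (-3.8813,-0.3187); α = Δx/Fx = (-621/160) / (-621/32) = 1/5
check: Δy/Fy = (-51/160) / (-51/32) = 1/5 ✓

α = 1/5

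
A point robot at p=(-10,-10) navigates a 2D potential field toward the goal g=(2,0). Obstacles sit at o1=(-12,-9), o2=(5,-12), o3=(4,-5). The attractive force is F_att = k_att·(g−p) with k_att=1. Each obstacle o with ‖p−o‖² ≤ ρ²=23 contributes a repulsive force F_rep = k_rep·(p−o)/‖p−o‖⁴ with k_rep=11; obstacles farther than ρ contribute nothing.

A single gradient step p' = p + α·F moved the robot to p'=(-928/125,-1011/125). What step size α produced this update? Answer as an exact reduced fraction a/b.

α = 1/5

F_att = 1·(g−p) = 1·(12,10) = (12.0000,10.0000)
o1: d²=5 ≤ ρ²=23; F_rep = 11·(2,-1)/5² = (0.8800,-0.4400)
o2: d²=229 > ρ²=23 → inactive
o3: d²=221 > ρ²=23 → inactive
F = F_att + ΣF_rep = (12.8800,9.5600)
Δp = p'−p = (2.5760,1.9120); α = Δx/Fx = (322/125) / (322/25) = 1/5
check: Δy/Fy = (239/125) / (239/25) = 1/5 ✓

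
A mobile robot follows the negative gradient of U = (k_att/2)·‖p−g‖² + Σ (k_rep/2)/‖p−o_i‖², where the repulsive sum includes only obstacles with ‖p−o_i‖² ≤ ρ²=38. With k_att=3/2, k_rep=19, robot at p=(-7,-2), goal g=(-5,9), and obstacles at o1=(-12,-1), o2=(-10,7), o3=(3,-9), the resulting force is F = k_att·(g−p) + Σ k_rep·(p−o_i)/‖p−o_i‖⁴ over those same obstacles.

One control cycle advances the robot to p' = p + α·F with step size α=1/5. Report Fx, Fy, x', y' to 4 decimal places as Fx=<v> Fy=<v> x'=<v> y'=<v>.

Fx=3.1405 Fy=16.4719 x'=-6.3719 y'=1.2944

F_att = 3/2·(g−p) = 3/2·(2,11) = (3.0000,16.5000)
o1: d²=26 ≤ ρ²=38; F_rep = 19·(5,-1)/26² = (0.1405,-0.0281)
o2: d²=90 > ρ²=38 → inactive
o3: d²=149 > ρ²=38 → inactive
F = F_att + ΣF_rep = (3.1405,16.4719)
p' = p + 1/5·F = (-6.3719,1.2944)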